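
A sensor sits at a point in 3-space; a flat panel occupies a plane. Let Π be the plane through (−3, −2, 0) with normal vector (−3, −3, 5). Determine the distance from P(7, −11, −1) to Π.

8/√43

The plane has equation n·(r − (−3, −2, 0)) = 0, i.e. n·r = 15.
d = |(-3)·7 + (-3)·(-11) + 5·(-1) − 15| / √(9 + 9 + 25) = |-8| / √43 = 8/√43.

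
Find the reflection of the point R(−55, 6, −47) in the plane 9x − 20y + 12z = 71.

n = (9, −20, 12), |n|² = 625, n·R − 71 = -1250, so t = -1250/625 = -2.
Foot F = R − (-2)·n = (−37, −34, −23); the reflection is 2F − R = (−19, −74, 1).

(-19, -74, 1)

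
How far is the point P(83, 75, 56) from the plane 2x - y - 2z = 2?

23/3

d = |2·83 + (-1)·75 + (-2)·56 − 2| / √(4 + 1 + 4) = |-23| / 3 = 23/3.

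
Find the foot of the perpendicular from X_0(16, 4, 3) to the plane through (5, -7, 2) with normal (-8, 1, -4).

(8, 5, -1)

n = (-8, 1, -4), |n|² = 81, and n·X_0 − (-55) = -81.
t = -81/81 = -1, so the foot is X_0 − t·n = (16, 4, 3) − (-1)·(-8, 1, -4) = (8, 5, -1).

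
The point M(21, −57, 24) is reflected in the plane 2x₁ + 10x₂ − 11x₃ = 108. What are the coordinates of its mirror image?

(37, 23, -64)

With n = (2, 10, −11), the signed offset is (n·M − 108)/|n|² = -900/225 = -4.
M' = M − 2t·n = (21, −57, 24) − (-8)·(2, 10, −11) = (37, 23, −64).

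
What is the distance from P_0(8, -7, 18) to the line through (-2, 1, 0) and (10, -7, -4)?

A direction vector is d = (12, -8, -4).
AP = (10, -8, 18), and AP × d = (176, 256, 16).
|AP × d|² = 96768 and |d|² = 224, so the distance is √(96768/224) = √432 = 12√3.

12√3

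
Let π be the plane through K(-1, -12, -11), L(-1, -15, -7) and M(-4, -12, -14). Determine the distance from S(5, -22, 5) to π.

KL = (0, -3, 4) and KM = (-3, 0, -3), so a normal is n = KL × KM = (9, -12, -9).
Then n·(5, -22, 5) - 234 = 30.
|n| = √(81 + 144 + 81) = 3√34, so the distance is |30|/(3√34) = 5√34/17.

5√34/17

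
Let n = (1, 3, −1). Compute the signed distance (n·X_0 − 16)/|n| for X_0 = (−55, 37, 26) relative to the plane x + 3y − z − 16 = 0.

n·X_0 − 16 = 14.
|n| = √11, so the signed distance is 14√11/11.

14√11/11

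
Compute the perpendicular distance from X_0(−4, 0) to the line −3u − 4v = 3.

9/5

The normal to the line is n = (−3, −4) with |n| = 5.
|n·X_0 − 3| = |12 − 3| = 9, so the distance is 9/5.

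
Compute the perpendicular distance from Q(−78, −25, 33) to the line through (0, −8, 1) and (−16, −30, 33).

A direction vector is d = (−16, −22, 32).
AP = (−78, −17, 32), and AP × d = (160, 1984, 1444).
|AP × d|² = 6046992 and |d|² = 1764, so the distance is √(6046992/1764) = √3428 = 2√857.

2√857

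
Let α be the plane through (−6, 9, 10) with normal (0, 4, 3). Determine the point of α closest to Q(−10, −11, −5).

n = (0, 4, 3), |n|² = 25, and n·Q − 66 = -125.
t = -125/25 = -5, so the foot is Q − t·n = (−10, −11, −5) − (-5)·(0, 4, 3) = (−10, 9, 10).

(-10, 9, 10)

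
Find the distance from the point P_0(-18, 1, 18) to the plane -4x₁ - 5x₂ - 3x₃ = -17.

3√2

Normal vector n = (-4, -5, -3), and n·(-18, 1, 18) - (-17) = 30.
|n| = √(16 + 25 + 9) = 5√2, so the distance is |30|/(5√2) = 3√2.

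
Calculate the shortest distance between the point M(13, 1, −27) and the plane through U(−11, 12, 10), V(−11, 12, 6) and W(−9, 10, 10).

UV = (0, 0, −4) and UW = (2, −2, 0), so a normal is n = UV × UW = (−8, −8, 0).
d = |(-8)·13 + (-8)·1 − (-8)| / √(64 + 64 + 0) = |-104| / (8√2) = 13/√2.

13√2/2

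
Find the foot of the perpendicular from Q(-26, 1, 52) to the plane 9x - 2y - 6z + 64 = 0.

n = (9, -2, -6), |n|² = 121, and n·Q − (-64) = -484.
t = -484/121 = -4, so the foot is Q − t·n = (-26, 1, 52) − (-4)·(9, -2, -6) = (10, -7, 28).

(10, -7, 28)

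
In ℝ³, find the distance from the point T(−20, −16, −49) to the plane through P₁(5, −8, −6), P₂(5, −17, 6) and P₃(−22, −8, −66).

17/25

P₁P₂ = (0, −9, 12) and P₁P₃ = (−27, 0, −60), so a normal is n = P₁P₂ × P₁P₃ = (540, −324, −243).
Then n·(−20, −16, −49) − 6750 = −459.
|n| = √(291600 + 104976 + 59049) = 675, so the distance is |-459|/675 = 17/25.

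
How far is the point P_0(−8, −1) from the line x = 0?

8

d = |1·(-8) + 0·(-1) − 0| / √(1 + 0) = |-8|/1 = 8.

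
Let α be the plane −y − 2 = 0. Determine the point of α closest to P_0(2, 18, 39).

The perpendicular from P_0 has direction n = (0, −1, 0): r = (2, 18, 39) + λ(0, −1, 0).
Substitute into the plane: n·(P_0 + λn) = 2 gives -18 + 1λ = 2, so λ = 20.
Foot = (2, 18, 39) + 20·(0, −1, 0) = (2, −2, 39).

(2, -2, 39)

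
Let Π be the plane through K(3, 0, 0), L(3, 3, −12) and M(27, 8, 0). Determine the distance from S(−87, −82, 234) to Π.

6

KL = (0, 3, −12) and KM = (24, 8, 0), so a normal is n = KL × KM = (96, −288, −72).
Then n·(−87, −82, 234) − 288 = −1872.
|n| = √(9216 + 82944 + 5184) = 312, so the distance is |-1872|/312 = 6.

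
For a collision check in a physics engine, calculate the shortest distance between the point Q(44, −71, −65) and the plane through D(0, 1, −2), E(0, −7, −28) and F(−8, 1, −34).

DE = (0, −8, −26) and DF = (−8, 0, −32), so a normal is n = DE × DF = (256, 208, −64).
Then n·(44, −71, −65) − 336 = 320.
|n| = √(65536 + 43264 + 4096) = 336, so the distance is |320|/336 = 20/21.

20/21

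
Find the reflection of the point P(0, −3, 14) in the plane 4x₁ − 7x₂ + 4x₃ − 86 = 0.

With n = (4, −7, 4), the signed offset is (n·P − 86)/|n|² = -9/81 = -1/9.
P' = P − 2t·n = (0, −3, 14) − (-2/9)·(4, −7, 4) = (8/9, −41/9, 134/9).

(8/9, -41/9, 134/9)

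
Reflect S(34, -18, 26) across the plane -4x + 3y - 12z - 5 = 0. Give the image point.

(10, 0, -46)

n = (-4, 3, -12), |n|² = 169, n·S − 5 = -507, so t = -507/169 = -3.
Foot F = S − (-3)·n = (22, -9, -10); the reflection is 2F − S = (10, 0, -46).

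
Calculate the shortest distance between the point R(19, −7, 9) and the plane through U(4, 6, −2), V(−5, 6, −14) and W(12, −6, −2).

23/17

UV = (−9, 0, −12) and UW = (8, −12, 0), so a normal is n = UV × UW = (−144, −96, 108).
Then n·(19, −7, 9) − (−1368) = 276.
|n| = √(20736 + 9216 + 11664) = 204, so the distance is |276|/204 = 23/17.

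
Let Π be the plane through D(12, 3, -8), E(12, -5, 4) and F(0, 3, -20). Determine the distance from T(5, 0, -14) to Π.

7√17/17

DE = (0, -8, 12) and DF = (-12, 0, -12), so a normal is n = DE × DF = (96, -144, -96).
Then n·(5, 0, -14) - 1488 = 336.
|n| = √(9216 + 20736 + 9216) = 48√17, so the distance is |336|/(48√17) = 7/√17.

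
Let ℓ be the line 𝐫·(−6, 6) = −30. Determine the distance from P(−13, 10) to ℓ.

d = |(-6)·(-13) + 6·10 − (-30)| / √(36 + 36) = |168|/(6√2) = 14√2.

14√2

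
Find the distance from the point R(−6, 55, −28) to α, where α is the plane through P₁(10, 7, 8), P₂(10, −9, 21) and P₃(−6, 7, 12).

16/21

P₁P₂ = (0, −16, 13) and P₁P₃ = (−16, 0, 4), so a normal is n = P₁P₂ × P₁P₃ = (−64, −208, −256).
n = (−64, −208, −256); n·P − (-4144) = 256; |n| = 336; distance = 256/336 = 16/21.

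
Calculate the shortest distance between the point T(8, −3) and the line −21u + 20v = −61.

d = |(-21)·8 + 20·(-3) − (-61)| / √(441 + 400) = |-167|/29 = 167/29.

167/29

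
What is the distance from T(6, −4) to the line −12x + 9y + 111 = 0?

1/5

d = |(-12)·6 + 9·(-4) − (-111)| / √(144 + 81) = |3|/15 = 1/5.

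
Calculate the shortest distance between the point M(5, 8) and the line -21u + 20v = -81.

136/29

The normal to the line is n = (-21, 20) with |n| = 29.
|n·M − (-81)| = |55 − (-81)| = 136, so the distance is 136/29.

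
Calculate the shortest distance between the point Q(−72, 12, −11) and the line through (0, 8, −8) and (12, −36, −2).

A direction vector is d = (12, −44, 6).
AP = (−72, 4, −3), and AP × d = (−108, 396, 3120).
|AP × d|² = 9902880 and |d|² = 2116, so the distance is √(9902880/2116) = √4680 = 6√130.

6√130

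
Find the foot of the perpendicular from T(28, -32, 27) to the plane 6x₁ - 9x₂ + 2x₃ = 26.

The perpendicular from T has direction n = (6, -9, 2): r = (28, -32, 27) + t(6, -9, 2).
Substitute into the plane: n·(T + tn) = 26 gives 510 + 121t = 26, so t = -4.
Foot = (28, -32, 27) + (-4)·(6, -9, 2) = (4, 4, 19).

(4, 4, 19)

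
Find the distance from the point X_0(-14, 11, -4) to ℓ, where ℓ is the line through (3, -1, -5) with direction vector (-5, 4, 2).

√29

Direction vector d = (-5, 4, 2).
AP = (-17, 12, 1); AP·d = 135, |AP|² = 434, |d|² = 45.
distance² = |AP|² − (AP·d)²/|d|² = 434 − 18225/45 = 29, so the distance is √29.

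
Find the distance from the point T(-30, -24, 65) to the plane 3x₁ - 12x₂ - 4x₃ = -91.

n = (3, -12, -4); n·P − (-91) = 29; |n| = 13; distance = 29/13.

29/13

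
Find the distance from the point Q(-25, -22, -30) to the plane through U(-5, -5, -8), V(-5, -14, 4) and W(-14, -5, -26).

14√61/61

UV = (0, -9, 12) and UW = (-9, 0, -18), so a normal is n = UV × UW = (162, -108, -81).
n = (162, -108, -81); n·P − 378 = 378; |n| = 27√61; distance = 378/(27√61) = 14√61/61.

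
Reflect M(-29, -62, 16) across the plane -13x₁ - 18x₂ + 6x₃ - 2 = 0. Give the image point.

(49, 46, -20)

n = (-13, -18, 6), |n|² = 529, n·M − 2 = 1587, so t = 1587/529 = 3.
Foot F = M − 3·n = (10, -8, -2); the reflection is 2F − M = (49, 46, -20).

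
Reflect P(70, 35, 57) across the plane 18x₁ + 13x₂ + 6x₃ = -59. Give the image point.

With n = (18, 13, 6), the signed offset is (n·P − (-59))/|n|² = 2116/529 = 4.
P' = P − 2t·n = (70, 35, 57) − 8·(18, 13, 6) = (-74, -69, 9).

(-74, -69, 9)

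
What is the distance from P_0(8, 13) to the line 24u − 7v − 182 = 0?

81/25

The normal to the line is n = (24, −7) with |n| = 25.
|n·P_0 − 182| = |101 − 182| = 81, so the distance is 81/25.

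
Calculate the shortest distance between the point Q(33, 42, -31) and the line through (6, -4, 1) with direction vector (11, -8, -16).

2√857

Direction vector d = (11, -8, -16).
AP = (27, 46, -32), and AP × d = (-992, 80, -722).
|AP × d|² = 1511748 and |d|² = 441, so the distance is √(1511748/441) = √3428 = 2√857.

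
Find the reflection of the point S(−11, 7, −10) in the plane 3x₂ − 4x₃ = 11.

(-11, -5, 6)

With n = (0, 3, −4), the signed offset is (n·S − 11)/|n|² = 50/25 = 2.
S' = S − 2t·n = (−11, 7, −10) − 4·(0, 3, −4) = (−11, −5, 6).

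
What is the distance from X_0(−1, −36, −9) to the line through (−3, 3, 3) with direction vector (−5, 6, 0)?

3√77

Direction vector d = (−5, 6, 0).
AP = (2, −39, −12), and AP × d = (72, 60, −183).
|AP × d|² = 42273 and |d|² = 61, so the distance is √(42273/61) = √693 = 3√77.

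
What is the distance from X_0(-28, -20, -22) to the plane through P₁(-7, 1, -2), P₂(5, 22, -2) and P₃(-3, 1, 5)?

17/9

P₁P₂ = (12, 21, 0) and P₁P₃ = (4, 0, 7), so a normal is n = P₁P₂ × P₁P₃ = (147, -84, -84).
n = (147, -84, -84); n·P − (-945) = 357; |n| = 189; distance = 357/189 = 17/9.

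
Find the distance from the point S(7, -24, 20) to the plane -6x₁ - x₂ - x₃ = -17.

21/√38

d = |(-6)·7 + (-1)·(-24) + (-1)·20 − (-17)| / √(36 + 1 + 1) = |-21| / √38 = 21√38/38.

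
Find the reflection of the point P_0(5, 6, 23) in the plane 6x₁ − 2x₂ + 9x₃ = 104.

(-7, 10, 5)

With n = (6, −2, 9), the signed offset is (n·P_0 − 104)/|n|² = 121/121 = 1.
P_0' = P_0 − 2t·n = (5, 6, 23) − 2·(6, −2, 9) = (−7, 10, 5).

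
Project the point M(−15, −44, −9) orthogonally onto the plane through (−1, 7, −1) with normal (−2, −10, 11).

n = (−2, −10, 11), |n|² = 225, and n·M − (-79) = 450.
t = 450/225 = 2, so the foot is M − t·n = (−15, −44, −9) − 2·(−2, −10, 11) = (−11, −24, −31).

(-11, -24, -31)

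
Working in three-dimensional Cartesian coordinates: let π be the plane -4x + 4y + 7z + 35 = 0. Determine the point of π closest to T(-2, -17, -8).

The perpendicular from T has direction n = (-4, 4, 7): r = (-2, -17, -8) + λ(-4, 4, 7).
Substitute into the plane: n·(T + λn) = -35 gives -116 + 81λ = -35, so λ = 1.
Foot = (-2, -17, -8) + 1·(-4, 4, 7) = (-6, -13, -1).

(-6, -13, -1)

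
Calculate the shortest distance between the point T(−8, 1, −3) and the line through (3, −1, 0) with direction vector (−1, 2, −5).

2√26

Direction vector d = (−1, 2, −5).
AP = (−11, 2, −3), and AP × d = (−4, −52, −20).
|AP × d|² = 3120 and |d|² = 30, so the distance is √(3120/30) = √104 = 2√26.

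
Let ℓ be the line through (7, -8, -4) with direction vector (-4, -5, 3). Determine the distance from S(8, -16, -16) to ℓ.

Direction vector d = (-4, -5, 3).
AP = (1, -8, -12); AP·d = 0, |AP|² = 209, |d|² = 50.
distance² = |AP|² − (AP·d)²/|d|² = 209 − 0/50 = 209, so the distance is √209.

√209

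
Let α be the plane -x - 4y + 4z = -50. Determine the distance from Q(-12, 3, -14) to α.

n = (-1, -4, 4); n·P − (-50) = -6; |n| = √33; distance = 6/√33 = 2√33/11.

2√33/11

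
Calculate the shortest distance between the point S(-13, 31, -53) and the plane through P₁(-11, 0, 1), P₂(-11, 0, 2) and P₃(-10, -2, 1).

P₁P₂ = (0, 0, 1) and P₁P₃ = (1, -2, 0), so a normal is n = P₁P₂ × P₁P₃ = (2, 1, 0).
n = (2, 1, 0); n·P − (-22) = 27; |n| = √5; distance = 27/√5.

27√5/5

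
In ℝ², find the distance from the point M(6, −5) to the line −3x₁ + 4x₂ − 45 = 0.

83/5

The normal to the line is n = (−3, 4) with |n| = 5.
|n·M − 45| = |-38 − 45| = 83, so the distance is 83/5.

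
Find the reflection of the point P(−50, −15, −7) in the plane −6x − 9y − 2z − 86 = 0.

n = (−6, −9, −2), |n|² = 121, n·P − 86 = 363, so t = 363/121 = 3.
Foot F = P − 3·n = (−32, 12, −1); the reflection is 2F − P = (−14, 39, 5).

(-14, 39, 5)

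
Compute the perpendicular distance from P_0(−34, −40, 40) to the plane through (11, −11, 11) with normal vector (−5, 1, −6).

11√62/31

The plane has equation n·(r − (11, −11, 11)) = 0, i.e. n·r = -132.
n = (−5, 1, −6); n·P − (-132) = 22; |n| = √62; distance = 22/√62.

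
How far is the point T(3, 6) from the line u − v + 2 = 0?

1/√2

d = |1·3 + (-1)·6 − (-2)| / √(1 + 1) = |-1|/√2 = √2/2.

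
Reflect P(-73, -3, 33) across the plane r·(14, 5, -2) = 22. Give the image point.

With n = (14, 5, -2), the signed offset is (n·P − 22)/|n|² = -1125/225 = -5.
P' = P − 2t·n = (-73, -3, 33) − (-10)·(14, 5, -2) = (67, 47, 13).

(67, 47, 13)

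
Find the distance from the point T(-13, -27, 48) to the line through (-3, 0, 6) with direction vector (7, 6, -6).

3√73

Direction vector d = (7, 6, -6).
AP = (-10, -27, 42); AP·d = -484, |AP|² = 2593, |d|² = 121.
distance² = |AP|² − (AP·d)²/|d|² = 2593 − 234256/121 = 657, so the distance is 3√73.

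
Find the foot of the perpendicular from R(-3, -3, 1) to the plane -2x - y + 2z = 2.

(-1, -2, -1)

The perpendicular from R has direction n = (-2, -1, 2): r = (-3, -3, 1) + λ(-2, -1, 2).
Substitute into the plane: n·(R + λn) = 2 gives 11 + 9λ = 2, so λ = -1.
Foot = (-3, -3, 1) + (-1)·(-2, -1, 2) = (-1, -2, -1).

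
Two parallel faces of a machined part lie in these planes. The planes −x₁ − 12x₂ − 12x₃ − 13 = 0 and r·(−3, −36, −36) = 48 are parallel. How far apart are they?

Divide the second equation by 3 to match normals: −x₁ − 12x₂ − 12x₃ = 16.
With common normal n = (−1, −12, −12) (|n| = 17), the distance is |13 − 16|/|n| = 3/17.

3/17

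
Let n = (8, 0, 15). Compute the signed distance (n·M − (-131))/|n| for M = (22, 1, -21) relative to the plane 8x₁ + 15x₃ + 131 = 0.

-8/17

n·M − (-131) = -8.
|n| = 17, so the signed distance is -8/17.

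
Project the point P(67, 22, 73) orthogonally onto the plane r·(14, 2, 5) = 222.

n = (14, 2, 5), |n|² = 225, and n·P − 222 = 1125.
t = 1125/225 = 5, so the foot is P − t·n = (67, 22, 73) − 5·(14, 2, 5) = (−3, 12, 48).

(-3, 12, 48)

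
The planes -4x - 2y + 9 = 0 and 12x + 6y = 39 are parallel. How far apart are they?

Divide the second equation by -3 to match normals: -4x - 2y = -13.
Both planes have normal n = (-4, -2, 0), |n| = 2√5. Any point on the first plane is at distance |(-13) − (-9)|/|n| = 4/(2√5) = 2√5/5 from the second.

2/√5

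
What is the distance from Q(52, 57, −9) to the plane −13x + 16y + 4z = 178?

22/21

Normal vector n = (−13, 16, 4), and n·(52, 57, −9) − 178 = 22.
|n| = √(169 + 256 + 16) = 21, so the distance is |22|/21 = 22/21.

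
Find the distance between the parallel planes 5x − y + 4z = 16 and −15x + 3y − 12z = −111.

21/√42

Divide the second equation by -3 to match normals: 5x − y + 4z = 37.
Both planes have normal n = (5, −1, 4), |n| = √42. Any point on the first plane is at distance |37 − 16|/|n| = 21/√42 from the second.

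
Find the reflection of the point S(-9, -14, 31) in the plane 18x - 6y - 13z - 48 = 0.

n = (18, -6, -13), |n|² = 529, n·S − 48 = -529, so t = -529/529 = -1.
Foot F = S − (-1)·n = (9, -20, 18); the reflection is 2F − S = (27, -26, 5).

(27, -26, 5)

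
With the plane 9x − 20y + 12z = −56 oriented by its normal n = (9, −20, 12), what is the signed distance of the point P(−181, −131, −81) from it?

n·P − (-56) = 75.
|n| = 25, so the signed distance is 75/25 = 3.

3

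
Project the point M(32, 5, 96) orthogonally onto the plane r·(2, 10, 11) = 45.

The perpendicular from M has direction n = (2, 10, 11): r = (32, 5, 96) + μ(2, 10, 11).
Substitute into the plane: n·(M + μn) = 45 gives 1170 + 225μ = 45, so μ = -5.
Foot = (32, 5, 96) + (-5)·(2, 10, 11) = (22, -45, 41).

(22, -45, 41)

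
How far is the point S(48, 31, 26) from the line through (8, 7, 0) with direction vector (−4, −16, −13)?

Direction vector d = (−4, −16, −13).
AP = (40, 24, 26); AP·d = -882, |AP|² = 2852, |d|² = 441.
distance² = |AP|² − (AP·d)²/|d|² = 2852 − 777924/441 = 1088, so the distance is 8√17.

8√17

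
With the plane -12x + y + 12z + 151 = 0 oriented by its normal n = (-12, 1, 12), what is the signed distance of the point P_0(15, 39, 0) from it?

n·P_0 − (-151) = 10.
|n| = 17, so the signed distance is 10/17.

10/17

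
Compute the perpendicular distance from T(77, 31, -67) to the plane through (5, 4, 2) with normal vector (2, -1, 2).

7

The plane has equation n·(r − (5, 4, 2)) = 0, i.e. n·r = 10.
n = (2, -1, 2); n·P − 10 = -21; |n| = 3; distance = 21/3 = 7.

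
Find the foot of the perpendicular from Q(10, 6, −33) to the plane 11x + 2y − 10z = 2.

(-12, 2, -13)

n = (11, 2, −10), |n|² = 225, and n·Q − 2 = 450.
t = 450/225 = 2, so the foot is Q − t·n = (10, 6, −33) − 2·(11, 2, −10) = (−12, 2, −13).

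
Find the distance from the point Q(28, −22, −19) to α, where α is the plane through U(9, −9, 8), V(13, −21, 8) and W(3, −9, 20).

1

UV = (4, −12, 0) and UW = (−6, 0, 12), so a normal is n = UV × UW = (−144, −48, −72).
Then n·(28, −22, −19) − (−1440) = −168.
|n| = √(20736 + 2304 + 5184) = 168, so the distance is |-168|/168 = 1.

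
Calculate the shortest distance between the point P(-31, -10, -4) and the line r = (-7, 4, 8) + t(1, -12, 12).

2√229

Direction vector d = (1, -12, 12).
AP = (-24, -14, -12), and AP × d = (-312, 276, 302).
|AP × d|² = 264724 and |d|² = 289, so the distance is √(264724/289) = √916 = 2√229.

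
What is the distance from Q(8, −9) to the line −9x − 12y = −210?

82/5

d = |(-9)·8 + (-12)·(-9) − (-210)| / √(81 + 144) = |246|/15 = 82/5.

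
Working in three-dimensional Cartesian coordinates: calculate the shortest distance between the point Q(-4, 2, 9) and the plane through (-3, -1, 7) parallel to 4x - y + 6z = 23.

5/√53

Parallel planes share the normal n = (4, -1, 6); since (-3, -1, 7) lies on the plane, its equation is 4x - y + 6z = 31.
n = (4, -1, 6); n·P − 31 = 5; |n| = √53; distance = 5/√53.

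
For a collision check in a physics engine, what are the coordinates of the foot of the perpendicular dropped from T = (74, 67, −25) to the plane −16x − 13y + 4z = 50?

(-6, 2, -5)

n = (−16, −13, 4), |n|² = 441, and n·T − 50 = -2205.
t = -2205/441 = -5, so the foot is T − t·n = (74, 67, −25) − (-5)·(−16, −13, 4) = (−6, 2, −5).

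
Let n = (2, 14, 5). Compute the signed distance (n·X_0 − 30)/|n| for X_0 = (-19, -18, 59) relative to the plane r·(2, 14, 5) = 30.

-5/3

n·X_0 − 30 = -25.
|n| = 15, so the signed distance is -25/15 = -5/3.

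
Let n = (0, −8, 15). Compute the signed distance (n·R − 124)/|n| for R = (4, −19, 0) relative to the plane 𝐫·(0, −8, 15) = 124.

n·R − 124 = 28.
|n| = 17, so the signed distance is 28/17.

28/17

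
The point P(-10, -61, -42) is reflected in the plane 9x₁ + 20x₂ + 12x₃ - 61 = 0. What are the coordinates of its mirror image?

(44, 59, 30)

n = (9, 20, 12), |n|² = 625, n·P − 61 = -1875, so t = -1875/625 = -3.
Foot F = P − (-3)·n = (17, -1, -6); the reflection is 2F − P = (44, 59, 30).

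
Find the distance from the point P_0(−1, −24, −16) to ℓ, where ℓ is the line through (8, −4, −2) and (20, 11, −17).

A direction vector is d = (12, 15, −15).
AP = (−9, −20, −14); AP·d = -198, |AP|² = 677, |d|² = 594.
distance² = |AP|² − (AP·d)²/|d|² = 677 − 39204/594 = 611, so the distance is √611.

√611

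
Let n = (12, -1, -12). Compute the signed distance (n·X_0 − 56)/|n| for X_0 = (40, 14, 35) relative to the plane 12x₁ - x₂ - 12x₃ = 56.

-10/17

n·X_0 − 56 = -10.
|n| = 17, so the signed distance is -10/17.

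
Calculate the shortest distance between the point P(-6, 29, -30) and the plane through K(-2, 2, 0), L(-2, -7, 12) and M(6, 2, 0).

KL = (0, -9, 12) and KM = (8, 0, 0), so a normal is n = KL × KM = (0, 96, 72).
Then n·(-6, 29, -30) - 192 = 432.
|n| = √(0 + 9216 + 5184) = 120, so the distance is |432|/120 = 18/5.

18/5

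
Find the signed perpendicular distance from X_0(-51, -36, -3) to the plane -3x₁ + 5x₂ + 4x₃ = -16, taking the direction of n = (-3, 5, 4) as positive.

n·X_0 − (-16) = -23.
|n| = 5√2, so the signed distance is -23√2/10.

-23√2/10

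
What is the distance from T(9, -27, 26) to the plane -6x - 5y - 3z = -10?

Normal vector n = (-6, -5, -3), and n·(9, -27, 26) - (-10) = 13.
|n| = √(36 + 25 + 9) = √70, so the distance is |13|/√70 = 13√70/70.

13/√70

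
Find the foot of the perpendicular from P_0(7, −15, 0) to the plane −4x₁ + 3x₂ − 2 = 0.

(-5, -6, 0)

n = (−4, 3, 0), |n|² = 25, and n·P_0 − 2 = -75.
t = -75/25 = -3, so the foot is P_0 − t·n = (7, −15, 0) − (-3)·(−4, 3, 0) = (−5, −6, 0).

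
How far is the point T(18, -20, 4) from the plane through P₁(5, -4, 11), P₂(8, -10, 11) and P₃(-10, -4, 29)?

5/√70

P₁P₂ = (3, -6, 0) and P₁P₃ = (-15, 0, 18), so a normal is n = P₁P₂ × P₁P₃ = (-108, -54, -90).
n = (-108, -54, -90); n·P − (-1314) = 90; |n| = 18√70; distance = 90/(18√70) = √70/14.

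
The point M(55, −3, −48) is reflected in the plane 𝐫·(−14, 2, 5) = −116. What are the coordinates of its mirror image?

(-57, 13, -8)

n = (−14, 2, 5), |n|² = 225, n·M − (-116) = -900, so t = -900/225 = -4.
Foot F = M − (-4)·n = (−1, 5, −28); the reflection is 2F − M = (−57, 13, −8).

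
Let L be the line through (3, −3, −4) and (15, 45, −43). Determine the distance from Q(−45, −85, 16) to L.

2√593

A direction vector is d = (12, 48, −39).
AP = (−48, −82, 20); AP·d = -5292, |AP|² = 9428, |d|² = 3969.
distance² = |AP|² − (AP·d)²/|d|² = 9428 − 28005264/3969 = 2372, so the distance is 2√593.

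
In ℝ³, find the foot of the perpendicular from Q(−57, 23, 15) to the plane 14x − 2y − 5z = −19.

(-1, 15, -5)

The perpendicular from Q has direction n = (14, −2, −5): r = (−57, 23, 15) + t(14, −2, −5).
Substitute into the plane: n·(Q + tn) = -19 gives -919 + 225t = -19, so t = 4.
Foot = (−57, 23, 15) + 4·(14, −2, −5) = (−1, 15, −5).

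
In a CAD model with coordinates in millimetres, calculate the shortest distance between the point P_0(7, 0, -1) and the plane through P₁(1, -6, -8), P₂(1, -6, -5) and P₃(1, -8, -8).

6

P₁P₂ = (0, 0, 3) and P₁P₃ = (0, -2, 0), so a normal is n = P₁P₂ × P₁P₃ = (6, 0, 0).
n = (6, 0, 0); n·P − 6 = 36; |n| = 6; distance = 36/6 = 6.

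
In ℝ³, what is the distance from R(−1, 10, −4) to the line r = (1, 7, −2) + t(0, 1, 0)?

Direction vector d = (0, 1, 0).
AP = (−2, 3, −2), and AP × d = (2, 0, −2).
|AP × d|² = 8 and |d|² = 1, so the distance is √8 = 2√2.

2√2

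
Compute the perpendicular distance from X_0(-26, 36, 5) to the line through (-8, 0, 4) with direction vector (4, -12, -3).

Direction vector d = (4, -12, -3).
AP = (-18, 36, 1); AP·d = -507, |AP|² = 1621, |d|² = 169.
distance² = |AP|² − (AP·d)²/|d|² = 1621 − 257049/169 = 100, so the distance is 10.

10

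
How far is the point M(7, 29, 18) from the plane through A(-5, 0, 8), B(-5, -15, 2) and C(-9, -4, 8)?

AB = (0, -15, -6) and AC = (-4, -4, 0), so a normal is n = AB × AC = (-24, 24, -60).
d = |(-24)·7 + 24·29 + (-60)·18 − (-360)| / √(576 + 576 + 3600) = |-192| / (12√33) = 16√33/33.

16√33/33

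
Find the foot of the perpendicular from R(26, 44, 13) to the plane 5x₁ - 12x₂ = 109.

(41, 8, 13)

The perpendicular from R has direction n = (5, -12, 0): r = (26, 44, 13) + t(5, -12, 0).
Substitute into the plane: n·(R + tn) = 109 gives -398 + 169t = 109, so t = 3.
Foot = (26, 44, 13) + 3·(5, -12, 0) = (41, 8, 13).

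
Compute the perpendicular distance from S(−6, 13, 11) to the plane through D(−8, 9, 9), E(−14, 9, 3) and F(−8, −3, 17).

8/√22

DE = (−6, 0, −6) and DF = (0, −12, 8), so a normal is n = DE × DF = (−72, 48, 72).
n = (−72, 48, 72); n·P − 1656 = 192; |n| = 24√22; distance = 192/(24√22) = 8/√22.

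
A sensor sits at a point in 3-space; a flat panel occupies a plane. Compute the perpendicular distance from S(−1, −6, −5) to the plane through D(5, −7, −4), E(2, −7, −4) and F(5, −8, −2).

DE = (−3, 0, 0) and DF = (0, −1, 2), so a normal is n = DE × DF = (0, 6, 3).
n = (0, 6, 3); n·P − (-54) = 3; |n| = 3√5; distance = 3/(3√5) = √5/5.

√5/5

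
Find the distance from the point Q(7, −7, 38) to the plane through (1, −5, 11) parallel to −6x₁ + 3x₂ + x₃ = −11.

15√46/46

Parallel planes share the normal n = (−6, 3, 1); since (1, −5, 11) lies on the plane, its equation is −6x₁ + 3x₂ + x₃ = -10.
d = |(-6)·7 + 3·(-7) + 1·38 − (-10)| / √(36 + 9 + 1) = |-15| / √46 = 15√46/46.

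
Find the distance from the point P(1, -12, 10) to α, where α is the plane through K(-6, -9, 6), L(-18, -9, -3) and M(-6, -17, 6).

KL = (-12, 0, -9) and KM = (0, -8, 0), so a normal is n = KL × KM = (-72, 0, 96).
Then n·(1, -12, 10) - 1008 = -120.
|n| = √(5184 + 0 + 9216) = 120, so the distance is |-120|/120 = 1.

1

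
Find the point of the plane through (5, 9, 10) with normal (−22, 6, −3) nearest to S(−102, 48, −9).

The perpendicular from S has direction n = (−22, 6, −3): r = (−102, 48, −9) + t(−22, 6, −3).
Substitute into the plane: n·(S + tn) = -86 gives 2559 + 529t = -86, so t = -5.
Foot = (−102, 48, −9) + (-5)·(−22, 6, −3) = (8, 18, 6).

(8, 18, 6)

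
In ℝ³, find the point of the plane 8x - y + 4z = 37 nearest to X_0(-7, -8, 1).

The perpendicular from X_0 has direction n = (8, -1, 4): r = (-7, -8, 1) + λ(8, -1, 4).
Substitute into the plane: n·(X_0 + λn) = 37 gives -44 + 81λ = 37, so λ = 1.
Foot = (-7, -8, 1) + 1·(8, -1, 4) = (1, -9, 5).

(1, -9, 5)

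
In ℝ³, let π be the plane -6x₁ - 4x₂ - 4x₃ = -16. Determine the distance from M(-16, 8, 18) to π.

4/√17

n = (-6, -4, -4); n·P − (-16) = 8; |n| = 2√17; distance = 8/(2√17) = 4√17/17.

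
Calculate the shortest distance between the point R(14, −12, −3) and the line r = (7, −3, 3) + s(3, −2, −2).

√13

Direction vector d = (3, −2, −2).
AP = (7, −9, −6), and AP × d = (6, −4, 13).
|AP × d|² = 221 and |d|² = 17, so the distance is √(221/17) = √13.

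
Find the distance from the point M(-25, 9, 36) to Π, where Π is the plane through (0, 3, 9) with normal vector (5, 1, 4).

11√42/42

The plane has equation n·(r − (0, 3, 9)) = 0, i.e. n·r = 39.
d = |5·(-25) + 1·9 + 4·36 − 39| / √(25 + 1 + 16) = |-11| / √42 = 11√42/42.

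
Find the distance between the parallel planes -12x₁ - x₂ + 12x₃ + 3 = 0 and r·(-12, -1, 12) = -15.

12/17

With common normal n = (-12, -1, 12) (|n| = 17), the distance is |(-3) − (-15)|/|n| = 12/17.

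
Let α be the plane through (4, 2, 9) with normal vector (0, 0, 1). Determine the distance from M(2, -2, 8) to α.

The plane has equation n·(r − (4, 2, 9)) = 0, i.e. n·r = 9.
Then n·(2, -2, 8) - 9 = -1.
|n| = √(0 + 0 + 1) = 1, so the distance is |-1|/1 = 1.

1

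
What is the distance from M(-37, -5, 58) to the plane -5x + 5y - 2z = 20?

4√6/3

Normal vector n = (-5, 5, -2), and n·(-37, -5, 58) - 20 = 24.
|n| = √(25 + 25 + 4) = 3√6, so the distance is |24|/(3√6) = 8/√6.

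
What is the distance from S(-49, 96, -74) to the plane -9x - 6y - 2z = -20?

d = |(-9)·(-49) + (-6)·96 + (-2)·(-74) − (-20)| / √(81 + 36 + 4) = |33| / 11 = 3.

3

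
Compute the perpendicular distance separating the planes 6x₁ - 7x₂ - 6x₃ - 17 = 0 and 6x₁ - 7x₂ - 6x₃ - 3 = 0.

Both planes have normal n = (6, -7, -6), |n| = 11. Any point on the first plane is at distance |3 − 17|/|n| = 14/11 from the second.

14/11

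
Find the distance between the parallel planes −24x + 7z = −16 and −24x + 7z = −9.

Both planes have normal n = (−24, 0, 7), |n| = 25. Any point on the first plane is at distance |(-9) − (-16)|/|n| = 7/25 from the second.

7/25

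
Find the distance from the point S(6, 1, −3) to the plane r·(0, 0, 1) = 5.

Normal vector n = (0, 0, 1), and n·(6, 1, −3) − 5 = −8.
|n| = √(0 + 0 + 1) = 1, so the distance is |-8|/1 = 8.

8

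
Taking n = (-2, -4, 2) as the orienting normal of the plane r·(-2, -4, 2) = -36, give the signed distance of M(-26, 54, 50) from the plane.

-14/√6

n·M − (-36) = -28.
|n| = 2√6, so the signed distance is -14/√6.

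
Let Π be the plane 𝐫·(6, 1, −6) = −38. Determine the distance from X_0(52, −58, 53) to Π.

26√73/73

n = (6, 1, −6); n·P − (-38) = -26; |n| = √73; distance = 26/√73 = 26√73/73.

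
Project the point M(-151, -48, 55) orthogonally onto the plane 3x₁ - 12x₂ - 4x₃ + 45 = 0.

n = (3, -12, -4), |n|² = 169, and n·M − (-45) = -52.
t = -52/169 = -4/13, so the foot is M − t·n = (-151, -48, 55) − (-4/13)·(3, -12, -4) = (-1951/13, -672/13, 699/13).

(-1951/13, -672/13, 699/13)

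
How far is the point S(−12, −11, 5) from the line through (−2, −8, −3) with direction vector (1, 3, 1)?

9√2

Direction vector d = (1, 3, 1).
AP = (−10, −3, 8); AP·d = -11, |AP|² = 173, |d|² = 11.
distance² = |AP|² − (AP·d)²/|d|² = 173 − 121/11 = 162, so the distance is 9√2.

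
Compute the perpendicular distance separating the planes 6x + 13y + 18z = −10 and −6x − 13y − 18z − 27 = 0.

Divide the second equation by -1 to match normals: 6x + 13y + 18z = -27.
Both planes have normal n = (6, 13, 18), |n| = 23. Any point on the first plane is at distance |(-27) − (-10)|/|n| = 17/23 from the second.

17/23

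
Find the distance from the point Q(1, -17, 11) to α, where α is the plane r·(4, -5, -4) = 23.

d = |4·1 + (-5)·(-17) + (-4)·11 − 23| / √(16 + 25 + 16) = |22| / √57 = 22/√57.

22/√57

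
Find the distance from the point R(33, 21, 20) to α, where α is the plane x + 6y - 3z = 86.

13√46/46

Normal vector n = (1, 6, -3), and n·(33, 21, 20) - 86 = 13.
|n| = √(1 + 36 + 9) = √46, so the distance is |13|/√46 = 13/√46.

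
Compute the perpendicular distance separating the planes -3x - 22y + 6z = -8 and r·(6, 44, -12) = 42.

Divide the second equation by -2 to match normals: -3x - 22y + 6z = -21.
Both planes have normal n = (-3, -22, 6), |n| = 23. Any point on the first plane is at distance |(-21) − (-8)|/|n| = 13/23 from the second.

13/23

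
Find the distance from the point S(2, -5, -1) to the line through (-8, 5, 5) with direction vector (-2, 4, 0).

2√14

Direction vector d = (-2, 4, 0).
AP = (10, -10, -6), and AP × d = (24, 12, 20).
|AP × d|² = 1120 and |d|² = 20, so the distance is √(1120/20) = √56 = 2√14.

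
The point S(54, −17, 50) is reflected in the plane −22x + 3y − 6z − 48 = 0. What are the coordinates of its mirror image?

With n = (−22, 3, −6), the signed offset is (n·S − 48)/|n|² = -1587/529 = -3.
S' = S − 2t·n = (54, −17, 50) − (-6)·(−22, 3, −6) = (−78, 1, 14).

(-78, 1, 14)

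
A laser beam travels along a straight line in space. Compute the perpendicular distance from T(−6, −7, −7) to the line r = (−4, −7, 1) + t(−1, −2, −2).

4√2

Direction vector d = (−1, −2, −2).
AP = (−2, 0, −8); AP·d = 18, |AP|² = 68, |d|² = 9.
distance² = |AP|² − (AP·d)²/|d|² = 68 − 324/9 = 32, so the distance is 4√2.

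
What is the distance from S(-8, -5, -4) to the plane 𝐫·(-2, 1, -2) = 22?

Normal vector n = (-2, 1, -2), and n·(-8, -5, -4) - 22 = -3.
|n| = √(4 + 1 + 4) = 3, so the distance is |-3|/3 = 1.

1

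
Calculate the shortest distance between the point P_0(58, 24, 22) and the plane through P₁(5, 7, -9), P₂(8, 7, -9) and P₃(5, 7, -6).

17

P₁P₂ = (3, 0, 0) and P₁P₃ = (0, 0, 3), so a normal is n = P₁P₂ × P₁P₃ = (0, -9, 0).
d = |(-9)·24 − (-63)| / √(0 + 81 + 0) = |-153| / 9 = 17.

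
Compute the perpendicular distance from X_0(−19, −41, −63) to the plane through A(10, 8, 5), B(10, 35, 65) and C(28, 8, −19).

AB = (0, 27, 60) and AC = (18, 0, −24), so a normal is n = AB × AC = (−648, 1080, −486).
d = |(-648)·(-19) + 1080·(-41) + (-486)·(-63) − (-270)| / √(419904 + 1166400 + 236196) = |-1080| / 1350 = 4/5.

4/5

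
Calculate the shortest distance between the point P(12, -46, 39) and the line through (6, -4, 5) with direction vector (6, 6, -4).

6√43

Direction vector d = (6, 6, -4).
AP = (6, -42, 34), and AP × d = (-36, 228, 288).
|AP × d|² = 136224 and |d|² = 88, so the distance is √(136224/88) = √1548 = 6√43.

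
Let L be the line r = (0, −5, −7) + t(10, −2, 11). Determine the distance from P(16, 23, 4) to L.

Direction vector d = (10, −2, 11).
AP = (16, 28, 11), and AP × d = (330, −66, −312).
|AP × d|² = 210600 and |d|² = 225, so the distance is √(210600/225) = √936 = 6√26.

6√26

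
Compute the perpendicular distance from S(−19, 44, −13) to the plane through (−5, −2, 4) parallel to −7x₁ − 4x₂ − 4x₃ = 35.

Parallel planes share the normal n = (−7, −4, −4); since (−5, −2, 4) lies on the plane, its equation is −7x₁ − 4x₂ − 4x₃ = 27.
n = (−7, −4, −4); n·P − 27 = -18; |n| = 9; distance = 18/9 = 2.

2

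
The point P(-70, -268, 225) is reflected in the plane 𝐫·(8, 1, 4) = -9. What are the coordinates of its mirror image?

(-86, -270, 217)

With n = (8, 1, 4), the signed offset is (n·P − (-9))/|n|² = 81/81 = 1.
P' = P − 2t·n = (-70, -268, 225) − 2·(8, 1, 4) = (-86, -270, 217).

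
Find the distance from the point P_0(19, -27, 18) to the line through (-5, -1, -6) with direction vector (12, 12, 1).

Direction vector d = (12, 12, 1).
AP = (24, -26, 24); AP·d = 0, |AP|² = 1828, |d|² = 289.
distance² = |AP|² − (AP·d)²/|d|² = 1828 − 0/289 = 1828, so the distance is 2√457.

2√457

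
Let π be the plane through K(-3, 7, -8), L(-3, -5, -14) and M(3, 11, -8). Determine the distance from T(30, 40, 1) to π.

KL = (0, -12, -6) and KM = (6, 4, 0), so a normal is n = KL × KM = (24, -36, 72).
Then n·(30, 40, 1) - (-900) = 252.
|n| = √(576 + 1296 + 5184) = 84, so the distance is |252|/84 = 3.

3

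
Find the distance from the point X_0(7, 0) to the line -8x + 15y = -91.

35/17

The normal to the line is n = (-8, 15) with |n| = 17.
|n·X_0 − (-91)| = |-56 − (-91)| = 35, so the distance is 35/17.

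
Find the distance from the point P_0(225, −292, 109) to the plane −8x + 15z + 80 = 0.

n = (−8, 0, 15); n·P − (-80) = -85; |n| = 17; distance = 85/17 = 5.

5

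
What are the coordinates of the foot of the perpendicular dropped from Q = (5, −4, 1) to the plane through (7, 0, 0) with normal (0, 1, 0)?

n = (0, 1, 0), |n|² = 1, and n·Q − 0 = -4.
t = -4/1 = -4, so the foot is Q − t·n = (5, −4, 1) − (-4)·(0, 1, 0) = (5, 0, 1).

(5, 0, 1)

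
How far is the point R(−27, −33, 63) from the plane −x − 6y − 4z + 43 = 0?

d = |(-1)·(-27) + (-6)·(-33) + (-4)·63 − (-43)| / √(1 + 36 + 16) = |16| / √53 = 16/√53.

16/√53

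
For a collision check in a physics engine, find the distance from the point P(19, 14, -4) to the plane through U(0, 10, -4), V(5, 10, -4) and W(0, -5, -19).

2√2

UV = (5, 0, 0) and UW = (0, -15, -15), so a normal is n = UV × UW = (0, 75, -75).
n = (0, 75, -75); n·P − 1050 = 300; |n| = 75√2; distance = 300/(75√2) = 2√2.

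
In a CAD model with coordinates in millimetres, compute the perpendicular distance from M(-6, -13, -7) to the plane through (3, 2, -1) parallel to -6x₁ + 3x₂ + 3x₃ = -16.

Parallel planes share the normal n = (-6, 3, 3); since (3, 2, -1) lies on the plane, its equation is -6x₁ + 3x₂ + 3x₃ = -15.
d = |(-6)·(-6) + 3·(-13) + 3·(-7) − (-15)| / √(36 + 9 + 9) = |-9| / (3√6) = 3/√6.

√6/2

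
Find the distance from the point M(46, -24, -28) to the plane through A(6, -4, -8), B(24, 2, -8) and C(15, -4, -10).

20/11

AB = (18, 6, 0) and AC = (9, 0, -2), so a normal is n = AB × AC = (-12, 36, -54).
Then n·(46, -24, -28) - 216 = -120.
|n| = √(144 + 1296 + 2916) = 66, so the distance is |-120|/66 = 20/11.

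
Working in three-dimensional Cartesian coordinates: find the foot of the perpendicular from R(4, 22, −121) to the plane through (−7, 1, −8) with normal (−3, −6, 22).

(-11, -8, -11)

The perpendicular from R has direction n = (−3, −6, 22): r = (4, 22, −121) + λ(−3, −6, 22).
Substitute into the plane: n·(R + λn) = -161 gives -2806 + 529λ = -161, so λ = 5.
Foot = (4, 22, −121) + 5·(−3, −6, 22) = (−11, −8, −11).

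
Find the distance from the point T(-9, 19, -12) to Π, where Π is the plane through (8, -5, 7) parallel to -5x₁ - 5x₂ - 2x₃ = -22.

√6/6

Parallel planes share the normal n = (-5, -5, -2); since (8, -5, 7) lies on the plane, its equation is -5x₁ - 5x₂ - 2x₃ = -29.
Then n·(-9, 19, -12) - (-29) = 3.
|n| = √(25 + 25 + 4) = 3√6, so the distance is |3|/(3√6) = 1/√6.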